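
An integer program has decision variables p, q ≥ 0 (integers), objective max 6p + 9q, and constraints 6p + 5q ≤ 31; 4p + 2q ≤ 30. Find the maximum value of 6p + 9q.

(p,q)=(0,6): 6·0+5·6=30≤31, 4·0+2·6=12≤30, objective 54.
(p,q)=(1,5): 6·1+5·5=31≤31, 4·1+2·5=14≤30, objective 51.
(p,q)=(0,5): 6·0+5·5=25≤31, 4·0+2·5=10≤30, objective 45.
The best lattice point is (0,6), giving 54.

54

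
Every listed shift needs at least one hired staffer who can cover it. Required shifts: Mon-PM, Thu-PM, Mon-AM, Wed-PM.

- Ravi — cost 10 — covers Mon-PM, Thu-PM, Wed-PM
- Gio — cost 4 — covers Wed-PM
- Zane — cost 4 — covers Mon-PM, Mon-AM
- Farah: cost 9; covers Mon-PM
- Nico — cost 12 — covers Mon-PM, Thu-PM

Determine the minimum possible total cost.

Choose Ravi and Zane: together they cover Mon-PM, Thu-PM, Mon-AM, Wed-PM — every shift.
Total cost: 10 + 4 = 14.

14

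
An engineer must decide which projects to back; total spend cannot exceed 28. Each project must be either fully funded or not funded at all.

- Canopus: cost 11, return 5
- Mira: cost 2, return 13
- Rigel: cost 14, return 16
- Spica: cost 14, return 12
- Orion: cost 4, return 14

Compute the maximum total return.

43

Allowing fractional choices, the relaxed optimum would be about 49.9, but projects are indivisible.
Mira + Rigel + Orion: cost 2 + 14 + 4 = 20 ≤ 28, return 13 + 16 + 14 = 43.
Canopus + Mira + Rigel: cost 11 + 2 + 14 = 27 ≤ 28, return 5 + 13 + 16 = 34.
Mira + Spica + Orion: cost 2 + 14 + 4 = 20 ≤ 28, return 13 + 12 + 14 = 39.
Best is Mira, Rigel, and Orion with total return 43.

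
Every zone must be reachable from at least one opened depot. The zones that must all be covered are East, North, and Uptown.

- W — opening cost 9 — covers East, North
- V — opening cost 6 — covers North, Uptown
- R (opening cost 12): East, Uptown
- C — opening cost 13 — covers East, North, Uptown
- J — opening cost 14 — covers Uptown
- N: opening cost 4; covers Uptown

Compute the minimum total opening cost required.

13

This is an integer covering problem.
The greedy cost-per-new-zone heuristic would pick V and W for 15, but a cheaper cover exists.
C alone covers East, North, Uptown — every zone.
Total opening cost: 13.
No cover costs less than 13.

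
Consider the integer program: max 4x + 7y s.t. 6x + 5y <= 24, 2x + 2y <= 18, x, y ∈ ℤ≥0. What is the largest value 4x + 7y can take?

Relaxing integrality, the LP optimum is 33.60 at (x,y) = (0, 4.8), which is not an integer point.
(x,y)=(0,4): 6·0+5·4=20≤24, 2·0+2·4=8≤18, objective 28.
(x,y)=(1,3): 6·1+5·3=21≤24, 2·1+2·3=8≤18, objective 25.
(x,y)=(0,3): 6·0+5·3=15≤24, 2·0+2·3=6≤18, objective 21.
No feasible integer point exceeds 28.

28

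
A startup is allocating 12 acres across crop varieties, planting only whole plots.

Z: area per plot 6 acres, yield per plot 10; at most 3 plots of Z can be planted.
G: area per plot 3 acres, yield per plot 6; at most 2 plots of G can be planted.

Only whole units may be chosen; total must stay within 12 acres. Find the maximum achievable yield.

Take 1×Z and 2×G: area 12 ≤ 12, yield 1·10 + 2·6 = 22.
G has the best ratio (6/3) and is taken to its limit of 2; remaining capacity is filled optimally with the others.

22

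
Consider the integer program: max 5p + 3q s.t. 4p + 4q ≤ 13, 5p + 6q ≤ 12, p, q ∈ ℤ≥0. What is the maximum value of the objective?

The continuous relaxation peaks at (2.4, 0) with value 12.00; rounding to a feasible lattice point costs some objective.
(p,q)=(2,0): 4·2+4·0=8≤13, 5·2+6·0=10≤12, objective 10.
(p,q)=(1,1): 4·1+4·1=8≤13, 5·1+6·1=11≤12, objective 8.
(p,q)=(1,0): 4·1+4·0=4≤13, 5·1+6·0=5≤12, objective 5.
Maximum is 10 at (p,q)=(2,0).

10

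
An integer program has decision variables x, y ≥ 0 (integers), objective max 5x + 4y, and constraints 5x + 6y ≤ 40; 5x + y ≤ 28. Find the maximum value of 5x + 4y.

(x,y)=(5,2): 5·5+6·2=37≤40, 5·5+1·2=27≤28, objective 33.
(x,y)=(4,3): 5·4+6·3=38≤40, 5·4+1·3=23≤28, objective 32.
(x,y)=(5,1): 5·5+6·1=31≤40, 5·5+1·1=26≤28, objective 29.
(x,y)=(4,2): 5·4+6·2=32≤40, 5·4+1·2=22≤28, objective 28.
Maximum is 33 at (x,y)=(5,2).

33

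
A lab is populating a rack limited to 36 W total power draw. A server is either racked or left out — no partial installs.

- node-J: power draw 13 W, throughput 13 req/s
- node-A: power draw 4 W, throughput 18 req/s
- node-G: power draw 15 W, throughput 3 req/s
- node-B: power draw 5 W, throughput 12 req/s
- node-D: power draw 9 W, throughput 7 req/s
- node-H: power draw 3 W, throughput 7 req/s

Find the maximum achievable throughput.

57

Take node-J, node-A, node-B, node-D, and node-H: power draw 13 + 4 + 5 + 9 + 3 = 34 ≤ 36, throughput 13 + 18 + 12 + 7 + 7 = 57.
No other feasible combination does better.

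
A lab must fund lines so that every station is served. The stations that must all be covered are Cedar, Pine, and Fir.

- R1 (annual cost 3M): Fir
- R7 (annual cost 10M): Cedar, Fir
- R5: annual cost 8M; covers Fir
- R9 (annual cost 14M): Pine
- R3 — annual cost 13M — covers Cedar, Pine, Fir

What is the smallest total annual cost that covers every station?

The greedy cost-per-new-station heuristic would pick R1 and R3 for 16, but a cheaper cover exists.
R3 alone covers Cedar, Pine, Fir — every station.
Total annual cost: 13.
No cover costs less than 13.

13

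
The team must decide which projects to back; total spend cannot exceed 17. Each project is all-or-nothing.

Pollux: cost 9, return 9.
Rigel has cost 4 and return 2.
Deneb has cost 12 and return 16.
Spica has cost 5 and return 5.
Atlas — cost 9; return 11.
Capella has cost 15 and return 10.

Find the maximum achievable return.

21

Take Deneb and Spica: cost 12 + 5 = 17 ≤ 17, return 16 + 5 = 21.
No other feasible combination does better.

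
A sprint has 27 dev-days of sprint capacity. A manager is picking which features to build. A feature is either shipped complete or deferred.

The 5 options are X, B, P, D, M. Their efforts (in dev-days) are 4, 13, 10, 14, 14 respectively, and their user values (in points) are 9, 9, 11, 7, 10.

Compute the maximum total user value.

29

Allowing fractional choices, the relaxed optimum would be about 29.3, but features are indivisible.
X + P: effort 4 + 10 = 14 ≤ 27, user value 9 + 11 = 20.
P + M: effort 10 + 14 = 24 ≤ 27, user value 11 + 10 = 21.
X + B + P: effort 4 + 13 + 10 = 27 ≤ 27, user value 9 + 9 + 11 = 29.
Best is X, B, and P with total user value 29.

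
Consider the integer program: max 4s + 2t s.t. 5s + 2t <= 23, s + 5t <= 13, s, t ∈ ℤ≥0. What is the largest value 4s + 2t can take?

18

(s,t)=(4,1) is feasible, giving 18.
(s,t)=(4,0) is feasible, giving 16.
The best lattice point is (4,1), giving 18.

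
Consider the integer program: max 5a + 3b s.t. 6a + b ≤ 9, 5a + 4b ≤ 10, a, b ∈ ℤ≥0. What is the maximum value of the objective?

8

The continuous relaxation peaks at (1.37, 0.789) with value 9.21; rounding to a feasible lattice point costs some objective.
(a,b)=(1,1): 6·1+1·1=7≤9, 5·1+4·1=9≤10, objective 8.
(a,b)=(0,2): 6·0+1·2=2≤9, 5·0+4·2=8≤10, objective 6.
The best lattice point is (1,1), giving 8.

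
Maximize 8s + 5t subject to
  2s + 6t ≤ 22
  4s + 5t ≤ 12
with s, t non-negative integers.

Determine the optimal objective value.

(s,t)=(3,0): 2·3+6·0=6≤22, 4·3+5·0=12≤12, objective 24.
(s,t)=(2,0): 2·2+6·0=4≤22, 4·2+5·0=8≤12, objective 16.
No feasible integer point exceeds 24.

24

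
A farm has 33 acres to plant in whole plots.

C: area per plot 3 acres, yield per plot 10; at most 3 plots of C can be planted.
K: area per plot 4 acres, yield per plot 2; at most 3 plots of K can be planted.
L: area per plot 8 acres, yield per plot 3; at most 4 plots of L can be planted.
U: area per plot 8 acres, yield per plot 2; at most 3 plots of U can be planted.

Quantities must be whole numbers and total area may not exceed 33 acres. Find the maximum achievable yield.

Take 3×C, 2×K, and 2×L: area 33 ≤ 33, yield 3·10 + 2·2 + 2·3 = 40.
C has the best ratio (10/3) and is taken to its limit of 3; remaining capacity is filled optimally with the others.

40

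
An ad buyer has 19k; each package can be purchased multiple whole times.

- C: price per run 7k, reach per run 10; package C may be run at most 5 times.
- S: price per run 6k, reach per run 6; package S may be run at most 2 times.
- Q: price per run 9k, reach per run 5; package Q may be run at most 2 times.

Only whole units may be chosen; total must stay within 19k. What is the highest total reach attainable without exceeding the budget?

This is a bounded integer knapsack.
Take 1×C and 2×S: price 19 ≤ 19, reach 1·10 + 2·6 = 22.
No other integer combination yields more.

22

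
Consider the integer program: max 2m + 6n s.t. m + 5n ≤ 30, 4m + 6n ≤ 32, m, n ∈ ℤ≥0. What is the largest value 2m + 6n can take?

30

(m,n)=(0,5): 1·0+5·5=25≤30, 4·0+6·5=30≤32, objective 30.
(m,n)=(1,4): 1·1+5·4=21≤30, 4·1+6·4=28≤32, objective 26.
The best lattice point is (0,5), giving 30.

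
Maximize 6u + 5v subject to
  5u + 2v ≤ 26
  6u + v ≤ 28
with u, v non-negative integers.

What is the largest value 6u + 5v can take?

65

(u,v)=(0,13) is feasible, giving 65.
(u,v)=(0,12) is feasible, giving 60.
Maximum is 65 at (u,v)=(0,13).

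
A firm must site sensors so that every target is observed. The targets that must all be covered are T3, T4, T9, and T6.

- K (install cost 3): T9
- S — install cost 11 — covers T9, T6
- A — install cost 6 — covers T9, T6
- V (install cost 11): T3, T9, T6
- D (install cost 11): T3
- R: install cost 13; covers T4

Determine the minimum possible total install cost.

The greedy cost-per-new-target heuristic would pick K, V, and R for 27, but a cheaper cover exists.
Choose V and R: together they cover T3, T4, T9, T6 — every target.
Total install cost: 11 + 13 = 24.
No cover costs less than 24.

24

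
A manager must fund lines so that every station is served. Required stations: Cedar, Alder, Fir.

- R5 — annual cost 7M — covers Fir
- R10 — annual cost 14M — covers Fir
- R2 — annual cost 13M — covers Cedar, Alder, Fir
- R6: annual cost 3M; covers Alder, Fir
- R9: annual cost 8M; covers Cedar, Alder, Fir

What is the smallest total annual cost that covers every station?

This is an integer covering problem.
R9 alone covers Cedar, Alder, Fir — every station.
Total annual cost: 8.

8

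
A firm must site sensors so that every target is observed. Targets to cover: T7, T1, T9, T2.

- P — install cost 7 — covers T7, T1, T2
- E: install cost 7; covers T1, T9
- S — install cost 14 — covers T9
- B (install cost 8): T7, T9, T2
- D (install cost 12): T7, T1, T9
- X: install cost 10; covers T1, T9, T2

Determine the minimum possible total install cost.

14

Choose P and E: together they cover T7, T1, T9, T2 — every target.
Total install cost: 7 + 7 = 14.
No cover costs less than 14.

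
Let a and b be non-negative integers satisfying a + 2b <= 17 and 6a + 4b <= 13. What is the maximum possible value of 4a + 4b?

The continuous relaxation peaks at (0, 3.25) with value 13.00; rounding to a feasible lattice point costs some objective.
(a,b)=(0,3): 1·0+2·3=6≤17, 6·0+4·3=12≤13, objective 12.
(a,b)=(0,2): 1·0+2·2=4≤17, 6·0+4·2=8≤13, objective 8.
Maximum is 12 at (a,b)=(0,3).

12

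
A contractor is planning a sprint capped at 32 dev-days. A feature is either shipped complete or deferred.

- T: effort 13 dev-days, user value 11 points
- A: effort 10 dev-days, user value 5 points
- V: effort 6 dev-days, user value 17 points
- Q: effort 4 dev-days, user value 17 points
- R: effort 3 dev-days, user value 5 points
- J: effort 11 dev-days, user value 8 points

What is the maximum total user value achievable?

50

Allowing fractional choices, the relaxed optimum would be about 54.4, but features are indivisible.
A + V + Q + J: effort 10 + 6 + 4 + 11 = 31 ≤ 32, user value 5 + 17 + 17 + 8 = 47.
V + Q + R + J: effort 6 + 4 + 3 + 11 = 24 ≤ 32, user value 17 + 17 + 5 + 8 = 47.
T + V + Q + R: effort 13 + 6 + 4 + 3 = 26 ≤ 32, user value 11 + 17 + 17 + 5 = 50.
Best is T, V, Q, and R with total user value 50.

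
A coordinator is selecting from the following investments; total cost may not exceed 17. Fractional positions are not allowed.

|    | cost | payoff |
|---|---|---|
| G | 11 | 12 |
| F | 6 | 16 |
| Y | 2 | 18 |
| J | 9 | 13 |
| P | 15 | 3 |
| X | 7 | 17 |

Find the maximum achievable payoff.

51

Allowing fractional choices, the relaxed optimum would be about 53.9, but investments are indivisible.
F + Y + J: cost 6 + 2 + 9 = 17 ≤ 17, payoff 16 + 18 + 13 = 47.
F + Y + X: cost 6 + 2 + 7 = 15 ≤ 17, payoff 16 + 18 + 17 = 51.
Best is F, Y, and X with total payoff 51.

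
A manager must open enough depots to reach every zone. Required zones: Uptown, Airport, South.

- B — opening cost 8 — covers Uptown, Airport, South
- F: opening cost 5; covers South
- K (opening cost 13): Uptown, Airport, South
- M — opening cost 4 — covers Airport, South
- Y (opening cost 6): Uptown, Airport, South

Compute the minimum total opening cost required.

6

The greedy cost-per-new-zone heuristic would pick M and Y for 10, but a cheaper cover exists.
Y alone covers Uptown, Airport, South — every zone.
Total opening cost: 6.
No cover costs less than 6.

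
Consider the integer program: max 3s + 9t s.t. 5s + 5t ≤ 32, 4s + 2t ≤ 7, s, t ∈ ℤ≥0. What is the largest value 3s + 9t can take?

27

(s,t)=(0,3): 5·0+5·3=15≤32, 4·0+2·3=6≤7, objective 27.
(s,t)=(0,2): 5·0+5·2=10≤32, 4·0+2·2=4≤7, objective 18.
No feasible integer point exceeds 27.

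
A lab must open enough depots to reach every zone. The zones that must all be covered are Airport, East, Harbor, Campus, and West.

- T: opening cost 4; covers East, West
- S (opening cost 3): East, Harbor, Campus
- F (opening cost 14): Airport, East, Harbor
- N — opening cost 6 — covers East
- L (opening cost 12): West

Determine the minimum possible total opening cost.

21

Choose T, S, and F: together they cover Airport, East, Harbor, Campus, West — every zone.
Total opening cost: 4 + 3 + 14 = 21.
No cover costs less than 21.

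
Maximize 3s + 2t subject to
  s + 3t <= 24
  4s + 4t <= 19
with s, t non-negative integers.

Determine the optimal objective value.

(s,t)=(4,0) is feasible, giving 12.
(s,t)=(3,1) is feasible, giving 11.
(s,t)=(3,0) is feasible, giving 9.
The best lattice point is (4,0), giving 12.

12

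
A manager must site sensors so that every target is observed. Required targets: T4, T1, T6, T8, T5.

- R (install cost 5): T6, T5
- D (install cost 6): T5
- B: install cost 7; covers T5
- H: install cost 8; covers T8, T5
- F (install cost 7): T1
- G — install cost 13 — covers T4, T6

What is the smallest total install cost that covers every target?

Choose H, F, and G: together they cover T4, T1, T6, T8, T5 — every target.
Total install cost: 8 + 7 + 13 = 28.

28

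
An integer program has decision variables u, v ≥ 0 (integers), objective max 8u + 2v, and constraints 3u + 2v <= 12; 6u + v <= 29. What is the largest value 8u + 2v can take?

32

(u,v)=(4,0): 3·4+2·0=12≤12, 6·4+1·0=24≤29, objective 32.
(u,v)=(3,1): 3·3+2·1=11≤12, 6·3+1·1=19≤29, objective 26.
(u,v)=(3,0): 3·3+2·0=9≤12, 6·3+1·0=18≤29, objective 24.
No feasible integer point exceeds 32.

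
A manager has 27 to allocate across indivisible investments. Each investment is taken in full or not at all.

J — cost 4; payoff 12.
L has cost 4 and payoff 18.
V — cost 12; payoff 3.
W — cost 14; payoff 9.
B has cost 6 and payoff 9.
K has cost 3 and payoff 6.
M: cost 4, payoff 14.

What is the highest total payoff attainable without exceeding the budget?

59

Take J, L, B, K, and M: cost 4 + 4 + 6 + 3 + 4 = 21 ≤ 27, payoff 12 + 18 + 9 + 6 + 14 = 59.
No other feasible combination does better.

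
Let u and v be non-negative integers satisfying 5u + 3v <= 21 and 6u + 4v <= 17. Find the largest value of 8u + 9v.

36

Relaxing integrality, the LP optimum is 38.25 at (u,v) = (0, 4.25), which is not an integer point.
(u,v)=(0,4): 5·0+3·4=12≤21, 6·0+4·4=16≤17, objective 36.
(u,v)=(0,3): 5·0+3·3=9≤21, 6·0+4·3=12≤17, objective 27.
No feasible integer point exceeds 36.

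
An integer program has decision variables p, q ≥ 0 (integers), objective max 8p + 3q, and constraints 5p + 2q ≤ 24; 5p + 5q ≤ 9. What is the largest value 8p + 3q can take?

8

The continuous relaxation peaks at (1.8, 0) with value 14.40; rounding to a feasible lattice point costs some objective.
(p,q)=(1,0): 5·1+2·0=5≤24, 5·1+5·0=5≤9, objective 8.
(p,q)=(0,1): 5·0+2·1=2≤24, 5·0+5·1=5≤9, objective 3.
(p,q)=(0,0): 5·0+2·0=0≤24, 5·0+5·0=0≤9, objective 0.
Maximum is 8 at (p,q)=(1,0).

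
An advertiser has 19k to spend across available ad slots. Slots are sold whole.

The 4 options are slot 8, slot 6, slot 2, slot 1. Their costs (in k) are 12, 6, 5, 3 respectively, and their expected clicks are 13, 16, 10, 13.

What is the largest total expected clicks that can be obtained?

Allowing fractional choices, the relaxed optimum would be about 44.4, but ad slots are indivisible.
slot 8 + slot 6: cost 12 + 6 = 18 ≤ 19, expected clicks 13 + 16 = 29.
slot 6 + slot 1: cost 6 + 3 = 9 ≤ 19, expected clicks 16 + 13 = 29.
slot 6 + slot 2 + slot 1: cost 6 + 5 + 3 = 14 ≤ 19, expected clicks 16 + 10 + 13 = 39.
Best is slot 6, slot 2, and slot 1 with total expected clicks 39.

39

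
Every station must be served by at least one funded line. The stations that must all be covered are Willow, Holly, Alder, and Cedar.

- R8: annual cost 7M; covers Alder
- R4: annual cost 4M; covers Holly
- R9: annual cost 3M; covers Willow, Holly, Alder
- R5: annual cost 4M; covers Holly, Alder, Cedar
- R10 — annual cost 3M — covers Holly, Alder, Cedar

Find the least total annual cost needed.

This is an integer covering problem.
Choose R9 and R10: together they cover Willow, Holly, Alder, Cedar — every station.
Total annual cost: 3 + 3 = 6.
No cover costs less than 6.

6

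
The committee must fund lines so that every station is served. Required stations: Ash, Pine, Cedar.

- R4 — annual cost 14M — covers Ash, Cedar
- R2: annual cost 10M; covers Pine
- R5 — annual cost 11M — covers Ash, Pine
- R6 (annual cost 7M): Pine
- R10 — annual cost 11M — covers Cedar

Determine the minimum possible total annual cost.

21

This is a weighted set-cover instance.
The greedy cost-per-new-station heuristic would pick R5 and R10 for 22, but a cheaper cover exists.
Choose R4 and R6: together they cover Ash, Pine, Cedar — every station.
Total annual cost: 14 + 7 = 21.
No cover costs less than 21.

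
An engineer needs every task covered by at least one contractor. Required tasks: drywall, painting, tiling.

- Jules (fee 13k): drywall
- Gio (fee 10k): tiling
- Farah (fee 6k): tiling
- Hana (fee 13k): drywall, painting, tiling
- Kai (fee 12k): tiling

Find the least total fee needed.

Hana alone covers drywall, painting, tiling — every task.
Total fee: 13.
No cover costs less than 13.

13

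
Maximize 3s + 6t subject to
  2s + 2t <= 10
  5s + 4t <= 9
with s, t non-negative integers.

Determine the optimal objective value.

Relaxing integrality, the LP optimum is 13.50 at (s,t) = (0, 2.25), which is not an integer point.
(s,t)=(0,2): 2·0+2·2=4≤10, 5·0+4·2=8≤9, objective 12.
(s,t)=(1,1): 2·1+2·1=4≤10, 5·1+4·1=9≤9, objective 9.
The best lattice point is (0,2), giving 12.

12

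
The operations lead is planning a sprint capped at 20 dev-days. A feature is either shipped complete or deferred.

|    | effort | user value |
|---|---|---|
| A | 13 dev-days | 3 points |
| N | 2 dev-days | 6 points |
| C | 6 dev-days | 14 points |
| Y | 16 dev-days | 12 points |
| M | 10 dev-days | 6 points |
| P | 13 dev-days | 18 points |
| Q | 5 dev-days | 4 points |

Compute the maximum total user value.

32

Allowing fractional choices, the relaxed optimum would be about 36.6, but features are indivisible.
N + C + M: effort 2 + 6 + 10 = 18 ≤ 20, user value 6 + 14 + 6 = 26.
N + P + Q: effort 2 + 13 + 5 = 20 ≤ 20, user value 6 + 18 + 4 = 28.
C + P: effort 6 + 13 = 19 ≤ 20, user value 14 + 18 = 32.
Best is C and P with total user value 32.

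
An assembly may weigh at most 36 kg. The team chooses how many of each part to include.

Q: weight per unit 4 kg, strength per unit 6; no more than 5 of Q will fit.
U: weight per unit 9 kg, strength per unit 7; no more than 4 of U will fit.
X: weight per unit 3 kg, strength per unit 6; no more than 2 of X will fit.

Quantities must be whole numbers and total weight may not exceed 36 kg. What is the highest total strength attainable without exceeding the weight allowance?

X has the best ratio (6/3); taking only X gives at most 2×6 = 12 (stopped by the supply cap of 2).
Mixing does better — 5×Q, 1×U, and 2×X: weight 35 ≤ 36, strength 5·6 + 1·7 + 2·6 = 49.

49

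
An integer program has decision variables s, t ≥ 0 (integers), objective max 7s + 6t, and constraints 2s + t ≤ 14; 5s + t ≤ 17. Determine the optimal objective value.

(s,t)=(0,14): 2·0+1·14=14≤14, 5·0+1·14=14≤17, objective 84.
(s,t)=(0,13): 2·0+1·13=13≤14, 5·0+1·13=13≤17, objective 78.
Maximum is 84 at (s,t)=(0,14).

84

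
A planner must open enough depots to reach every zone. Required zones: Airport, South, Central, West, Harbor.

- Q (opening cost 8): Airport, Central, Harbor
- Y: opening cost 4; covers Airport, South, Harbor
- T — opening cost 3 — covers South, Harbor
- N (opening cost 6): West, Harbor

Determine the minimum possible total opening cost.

The greedy cost-per-new-zone heuristic would pick Y, N, and Q for 18, but a cheaper cover exists.
Choose Q, T, and N: together they cover Airport, South, Central, West, Harbor — every zone.
Total opening cost: 8 + 3 + 6 = 17.
No cover costs less than 17.

17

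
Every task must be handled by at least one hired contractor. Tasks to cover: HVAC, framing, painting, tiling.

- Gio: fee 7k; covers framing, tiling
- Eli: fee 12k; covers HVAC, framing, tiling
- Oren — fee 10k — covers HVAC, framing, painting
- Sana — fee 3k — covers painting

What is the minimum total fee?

15

This is an integer covering problem.
The greedy cost-per-new-task heuristic would pick Sana, Gio, and Oren for 20, but a cheaper cover exists.
Choose Eli and Sana: together they cover HVAC, framing, painting, tiling — every task.
Total fee: 12 + 3 = 15.
No cover costs less than 15.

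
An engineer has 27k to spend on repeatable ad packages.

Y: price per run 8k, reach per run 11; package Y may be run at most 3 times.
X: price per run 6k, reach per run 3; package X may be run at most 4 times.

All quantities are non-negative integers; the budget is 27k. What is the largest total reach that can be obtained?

Y has the best ratio (11/8); taking only Y gives at most 3×11 = 33 (stopped by the price limit).
Optimal: 3×Y: price 24 ≤ 27, reach 3·11 = 33.

33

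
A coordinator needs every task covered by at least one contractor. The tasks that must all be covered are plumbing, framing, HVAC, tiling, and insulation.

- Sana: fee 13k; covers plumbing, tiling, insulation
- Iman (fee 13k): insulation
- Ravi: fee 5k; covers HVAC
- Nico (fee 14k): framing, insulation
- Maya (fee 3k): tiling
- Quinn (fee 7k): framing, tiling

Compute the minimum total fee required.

25

This is an integer covering problem.
The greedy cost-per-new-task heuristic would pick Maya, Ravi, Sana, and Quinn for 28, but a cheaper cover exists.
Choose Sana, Ravi, and Quinn: together they cover plumbing, framing, HVAC, tiling, insulation — every task.
Total fee: 13 + 5 + 7 = 25.
No cover costs less than 25.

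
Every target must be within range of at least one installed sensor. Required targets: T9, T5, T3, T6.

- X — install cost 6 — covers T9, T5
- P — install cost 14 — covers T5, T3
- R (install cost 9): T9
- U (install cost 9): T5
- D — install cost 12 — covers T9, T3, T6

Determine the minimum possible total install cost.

Choose X and D: together they cover T9, T5, T3, T6 — every target.
Total install cost: 6 + 12 = 18.
No cover costs less than 18.

18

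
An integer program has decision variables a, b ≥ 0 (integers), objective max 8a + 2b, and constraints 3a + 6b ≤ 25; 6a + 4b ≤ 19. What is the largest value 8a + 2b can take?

Relaxing integrality, the LP optimum is 25.33 at (a,b) = (3.17, 0), which is not an integer point.
(a,b)=(3,0): 3·3+6·0=9≤25, 6·3+4·0=18≤19, objective 24.
(a,b)=(2,1): 3·2+6·1=12≤25, 6·2+4·1=16≤19, objective 18.
No feasible integer point exceeds 24.

24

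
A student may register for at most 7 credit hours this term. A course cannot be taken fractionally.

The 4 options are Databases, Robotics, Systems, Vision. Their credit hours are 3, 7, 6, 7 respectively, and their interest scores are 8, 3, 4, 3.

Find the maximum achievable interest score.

This is a 0-1 knapsack instance.
Take Databases: credit hours 3 ≤ 7, interest score 8.
No other feasible combination does better.

8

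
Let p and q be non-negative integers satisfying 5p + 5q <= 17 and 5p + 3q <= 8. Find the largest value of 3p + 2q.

(p,q)=(1,1): 5·1+5·1=10≤17, 5·1+3·1=8≤8, objective 5.
(p,q)=(0,2): 5·0+5·2=10≤17, 5·0+3·2=6≤8, objective 4.
(p,q)=(1,0): 5·1+5·0=5≤17, 5·1+3·0=5≤8, objective 3.
Maximum is 5 at (p,q)=(1,1).

5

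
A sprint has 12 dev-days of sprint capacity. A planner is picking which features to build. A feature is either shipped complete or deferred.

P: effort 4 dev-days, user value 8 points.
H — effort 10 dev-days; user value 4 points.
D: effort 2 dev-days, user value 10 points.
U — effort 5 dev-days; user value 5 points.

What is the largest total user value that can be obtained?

23

P + D: effort 4 + 2 = 6 ≤ 12, user value 8 + 10 = 18.
D + U: effort 2 + 5 = 7 ≤ 12, user value 10 + 5 = 15.
P + D + U: effort 4 + 2 + 5 = 11 ≤ 12, user value 8 + 10 + 5 = 23.
Best is P, D, and U with total user value 23.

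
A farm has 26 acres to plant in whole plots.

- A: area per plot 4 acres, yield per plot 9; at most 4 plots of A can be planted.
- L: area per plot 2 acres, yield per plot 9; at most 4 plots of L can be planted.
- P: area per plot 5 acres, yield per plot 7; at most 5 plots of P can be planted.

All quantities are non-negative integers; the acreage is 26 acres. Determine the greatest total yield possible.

3×A, 4×L, and 1×P: area 25 ≤ 26, yield 3·9 + 4·9 + 1·7 = 70.
4×A and 4×L: area 24 ≤ 26, yield 4·9 + 4·9 = 72.
Best is 72.

72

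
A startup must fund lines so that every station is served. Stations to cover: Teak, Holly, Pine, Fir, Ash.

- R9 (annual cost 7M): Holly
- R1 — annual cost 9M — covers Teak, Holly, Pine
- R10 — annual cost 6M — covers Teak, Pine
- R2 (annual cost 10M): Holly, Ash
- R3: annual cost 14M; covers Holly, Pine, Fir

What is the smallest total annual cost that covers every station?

30

This is an integer covering problem.
The greedy cost-per-new-station heuristic would pick R1, R2, and R3 for 33, but a cheaper cover exists.
Choose R10, R2, and R3: together they cover Teak, Holly, Pine, Fir, Ash — every station.
Total annual cost: 6 + 10 + 14 = 30.
No cover costs less than 30.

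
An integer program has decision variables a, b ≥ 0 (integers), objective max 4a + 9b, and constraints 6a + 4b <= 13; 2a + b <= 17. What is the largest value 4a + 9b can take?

(a,b)=(0,3) is feasible, giving 27.
(a,b)=(0,2) is feasible, giving 18.
The best lattice point is (0,3), giving 27.

27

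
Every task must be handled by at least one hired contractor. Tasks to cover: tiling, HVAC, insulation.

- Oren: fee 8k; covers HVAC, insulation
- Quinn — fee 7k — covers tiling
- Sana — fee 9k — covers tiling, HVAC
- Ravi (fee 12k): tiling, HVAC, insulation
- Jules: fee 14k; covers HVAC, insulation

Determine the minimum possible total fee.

12

The greedy cost-per-new-task heuristic would pick Oren and Quinn for 15, but a cheaper cover exists.
Ravi alone covers tiling, HVAC, insulation — every task.
Total fee: 12.
No cover costs less than 12.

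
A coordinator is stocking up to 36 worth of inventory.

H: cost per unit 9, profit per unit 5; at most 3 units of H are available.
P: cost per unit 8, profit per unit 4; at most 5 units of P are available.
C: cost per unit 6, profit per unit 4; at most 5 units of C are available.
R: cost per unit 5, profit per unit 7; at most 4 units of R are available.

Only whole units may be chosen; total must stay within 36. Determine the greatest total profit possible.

R has the best ratio (7/5); taking only R gives at most 4×7 = 28 (stopped by the supply cap of 4).
Mixing does better — 1×H, 1×C, and 4×R: cost 35 ≤ 36, profit 1·5 + 1·4 + 4·7 = 37.

37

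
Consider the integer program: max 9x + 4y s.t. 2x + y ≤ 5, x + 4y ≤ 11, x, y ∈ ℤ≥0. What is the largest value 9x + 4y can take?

(x,y)=(2,1): 2·2+1·1=5≤5, 1·2+4·1=6≤11, objective 22.
(x,y)=(2,0): 2·2+1·0=4≤5, 1·2+4·0=2≤11, objective 18.
(x,y)=(1,2): 2·1+1·2=4≤5, 1·1+4·2=9≤11, objective 17.
Maximum is 22 at (x,y)=(2,1).

22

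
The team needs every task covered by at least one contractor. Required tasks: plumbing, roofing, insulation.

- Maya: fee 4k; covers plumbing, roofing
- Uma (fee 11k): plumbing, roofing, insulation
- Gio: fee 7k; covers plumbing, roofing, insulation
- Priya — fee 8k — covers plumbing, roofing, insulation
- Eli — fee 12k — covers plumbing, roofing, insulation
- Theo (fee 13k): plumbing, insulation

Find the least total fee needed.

7

This is an integer covering problem.
Gio alone covers plumbing, roofing, insulation — every task.
Total fee: 7.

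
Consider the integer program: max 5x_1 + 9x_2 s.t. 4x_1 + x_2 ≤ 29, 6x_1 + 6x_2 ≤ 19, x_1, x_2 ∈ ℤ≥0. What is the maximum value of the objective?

27

The continuous relaxation peaks at (0, 3.17) with value 28.50; rounding to a feasible lattice point costs some objective.
(x_1,x_2)=(0,3): 4·0+1·3=3≤29, 6·0+6·3=18≤19, objective 27.
(x_1,x_2)=(1,2): 4·1+1·2=6≤29, 6·1+6·2=18≤19, objective 23.
(x_1,x_2)=(0,2): 4·0+1·2=2≤29, 6·0+6·2=12≤19, objective 18.
No feasible integer point exceeds 27.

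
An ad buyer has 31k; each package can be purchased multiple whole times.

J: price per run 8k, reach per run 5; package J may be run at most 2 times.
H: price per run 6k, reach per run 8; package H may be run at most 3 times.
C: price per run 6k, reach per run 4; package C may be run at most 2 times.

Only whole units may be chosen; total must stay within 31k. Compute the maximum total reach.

32

This is a bounded integer knapsack.
1×J and 3×H: price 26 ≤ 31, reach 1·5 + 3·8 = 29.
3×H and 2×C: price 30 ≤ 31, reach 3·8 + 2·4 = 32.
Best is 32.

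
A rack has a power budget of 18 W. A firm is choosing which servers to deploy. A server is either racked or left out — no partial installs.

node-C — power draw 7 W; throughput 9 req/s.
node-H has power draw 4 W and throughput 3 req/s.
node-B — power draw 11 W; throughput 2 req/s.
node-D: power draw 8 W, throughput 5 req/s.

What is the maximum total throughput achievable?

14

Take node-C and node-D: power draw 7 + 8 = 15 ≤ 18, throughput 9 + 5 = 14.
No other feasible combination does better.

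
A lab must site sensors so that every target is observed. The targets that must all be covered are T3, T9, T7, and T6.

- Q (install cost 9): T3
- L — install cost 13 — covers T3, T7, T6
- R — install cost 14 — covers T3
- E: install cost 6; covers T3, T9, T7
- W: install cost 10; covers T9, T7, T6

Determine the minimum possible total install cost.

Choose E and W: together they cover T3, T9, T7, T6 — every target.
Total install cost: 6 + 10 = 16.
No cover costs less than 16.

16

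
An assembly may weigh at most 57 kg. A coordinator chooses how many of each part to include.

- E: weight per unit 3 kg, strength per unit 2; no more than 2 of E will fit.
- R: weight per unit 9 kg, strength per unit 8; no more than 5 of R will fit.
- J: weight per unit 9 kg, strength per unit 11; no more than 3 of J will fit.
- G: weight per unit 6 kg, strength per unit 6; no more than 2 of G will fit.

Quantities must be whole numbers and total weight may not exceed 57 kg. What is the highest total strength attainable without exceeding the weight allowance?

2×R, 3×J, and 2×G: weight 57 ≤ 57, strength 2·8 + 3·11 + 2·6 = 61.
1×E, 3×R, and 3×J: weight 57 ≤ 57, strength 1·2 + 3·8 + 3·11 = 59.
Best is 61.

61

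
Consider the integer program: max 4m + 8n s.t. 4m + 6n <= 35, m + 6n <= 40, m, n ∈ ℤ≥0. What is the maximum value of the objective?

(m,n)=(1,5) is feasible, giving 44.
(m,n)=(2,4) is feasible, giving 40.
(m,n)=(0,5) is feasible, giving 40.
(m,n)=(1,4) is feasible, giving 36.
Maximum is 44 at (m,n)=(1,5).

44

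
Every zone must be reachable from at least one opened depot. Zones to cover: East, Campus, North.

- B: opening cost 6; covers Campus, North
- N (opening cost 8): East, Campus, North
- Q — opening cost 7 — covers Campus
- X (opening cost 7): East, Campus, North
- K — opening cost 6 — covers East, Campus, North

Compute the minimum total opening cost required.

K alone covers East, Campus, North — every zone.
Total opening cost: 6.
No cover costs less than 6.

6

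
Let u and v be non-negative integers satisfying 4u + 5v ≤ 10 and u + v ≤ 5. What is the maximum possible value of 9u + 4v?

Relaxing integrality, the LP optimum is 22.50 at (u,v) = (2.5, 0), which is not an integer point.
(u,v)=(2,0) is feasible, giving 18.
(u,v)=(1,1) is feasible, giving 13.
(u,v)=(1,0) is feasible, giving 9.
No feasible integer point exceeds 18.

18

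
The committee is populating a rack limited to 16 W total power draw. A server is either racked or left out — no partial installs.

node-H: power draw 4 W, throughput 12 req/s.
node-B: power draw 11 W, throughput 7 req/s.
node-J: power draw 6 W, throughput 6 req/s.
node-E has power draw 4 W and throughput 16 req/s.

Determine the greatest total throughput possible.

34

Allowing fractional choices, the relaxed optimum would be about 35.3, but servers are indivisible.
node-H + node-J + node-E: power draw 4 + 6 + 4 = 14 ≤ 16, throughput 12 + 6 + 16 = 34.
node-B + node-E: power draw 11 + 4 = 15 ≤ 16, throughput 7 + 16 = 23.
node-H + node-E: power draw 4 + 4 = 8 ≤ 16, throughput 12 + 16 = 28.
Best is node-H, node-J, and node-E with total throughput 34.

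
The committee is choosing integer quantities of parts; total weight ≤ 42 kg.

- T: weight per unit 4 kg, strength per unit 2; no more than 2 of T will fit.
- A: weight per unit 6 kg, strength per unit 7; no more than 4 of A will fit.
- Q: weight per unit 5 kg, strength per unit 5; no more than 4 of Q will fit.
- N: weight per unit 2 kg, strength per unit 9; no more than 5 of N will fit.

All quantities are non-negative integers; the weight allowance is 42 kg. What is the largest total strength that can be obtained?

Take 2×A, 4×Q, and 5×N: weight 42 ≤ 42, strength 2·7 + 4·5 + 5·9 = 79.
N has the best ratio (9/2) and is taken to its limit of 5; remaining capacity is filled optimally with the others.

79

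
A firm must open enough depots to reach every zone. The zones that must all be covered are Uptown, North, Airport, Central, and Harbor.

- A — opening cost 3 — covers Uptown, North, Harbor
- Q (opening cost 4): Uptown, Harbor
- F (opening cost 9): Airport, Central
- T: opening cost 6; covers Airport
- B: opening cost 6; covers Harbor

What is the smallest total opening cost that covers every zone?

This is a weighted set-cover instance.
Choose A and F: together they cover Uptown, North, Airport, Central, Harbor — every zone.
Total opening cost: 3 + 9 = 12.

12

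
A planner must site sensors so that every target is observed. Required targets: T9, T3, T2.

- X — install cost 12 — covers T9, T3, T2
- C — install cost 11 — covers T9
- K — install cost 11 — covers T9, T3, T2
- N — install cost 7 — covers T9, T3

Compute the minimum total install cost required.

11

The greedy cost-per-new-target heuristic would pick N and K for 18, but a cheaper cover exists.
K alone covers T9, T3, T2 — every target.
Total install cost: 11.
No cover costs less than 11.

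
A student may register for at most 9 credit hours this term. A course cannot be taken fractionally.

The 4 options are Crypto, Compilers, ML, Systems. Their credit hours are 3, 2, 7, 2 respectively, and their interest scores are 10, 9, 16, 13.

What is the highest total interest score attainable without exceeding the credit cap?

Treat it as a binary knapsack problem.
Crypto + Compilers + Systems: credit hours 3 + 2 + 2 = 7 ≤ 9, interest score 10 + 9 + 13 = 32.
ML + Systems: credit hours 7 + 2 = 9 ≤ 9, interest score 16 + 13 = 29.
Best is Crypto, Compilers, and Systems with total interest score 32.

32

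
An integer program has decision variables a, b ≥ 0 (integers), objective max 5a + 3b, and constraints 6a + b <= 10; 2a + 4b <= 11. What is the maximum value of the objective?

(a,b)=(1,2): 6·1+1·2=8≤10, 2·1+4·2=10≤11, objective 11.
(a,b)=(1,1): 6·1+1·1=7≤10, 2·1+4·1=6≤11, objective 8.
(a,b)=(0,2): 6·0+1·2=2≤10, 2·0+4·2=8≤11, objective 6.
The best lattice point is (1,2), giving 11.

11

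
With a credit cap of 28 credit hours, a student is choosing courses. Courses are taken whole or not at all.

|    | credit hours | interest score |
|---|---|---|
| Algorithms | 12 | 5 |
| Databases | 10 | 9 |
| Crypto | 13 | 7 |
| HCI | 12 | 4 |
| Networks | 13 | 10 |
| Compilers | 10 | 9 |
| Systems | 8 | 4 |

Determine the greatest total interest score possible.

22

This is an integer program with binary decision variables.
Take Databases, Compilers, and Systems: credit hours 10 + 10 + 8 = 28 ≤ 28, interest score 9 + 9 + 4 = 22.
No other feasible combination does better.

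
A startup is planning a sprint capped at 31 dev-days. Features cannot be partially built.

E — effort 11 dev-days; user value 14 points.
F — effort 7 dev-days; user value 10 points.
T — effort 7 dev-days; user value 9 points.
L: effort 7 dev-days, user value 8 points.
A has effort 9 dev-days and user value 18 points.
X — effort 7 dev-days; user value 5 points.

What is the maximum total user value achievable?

This is an integer program with binary decision variables.
E + F + A: effort 11 + 7 + 9 = 27 ≤ 31, user value 14 + 10 + 18 = 42.
F + T + L + A: effort 7 + 7 + 7 + 9 = 30 ≤ 31, user value 10 + 9 + 8 + 18 = 45.
Best is F, T, L, and A with total user value 45.

45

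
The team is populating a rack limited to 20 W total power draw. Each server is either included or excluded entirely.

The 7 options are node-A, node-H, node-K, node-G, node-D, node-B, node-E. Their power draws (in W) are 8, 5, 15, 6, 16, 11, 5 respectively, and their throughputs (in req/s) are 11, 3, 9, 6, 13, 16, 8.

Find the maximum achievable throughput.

Take node-A and node-B: power draw 8 + 11 = 19 ≤ 20, throughput 11 + 16 = 27.
No other feasible combination does better.

27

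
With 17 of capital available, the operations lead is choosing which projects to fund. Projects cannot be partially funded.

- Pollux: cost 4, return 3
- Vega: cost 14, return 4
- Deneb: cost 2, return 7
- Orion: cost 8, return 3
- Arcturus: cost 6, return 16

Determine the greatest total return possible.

Allowing fractional choices, the relaxed optimum would be about 27.9, but projects are indivisible.
Deneb + Arcturus: cost 2 + 6 = 8 ≤ 17, return 7 + 16 = 23.
Deneb + Orion + Arcturus: cost 2 + 8 + 6 = 16 ≤ 17, return 7 + 3 + 16 = 26.
Pollux + Deneb + Arcturus: cost 4 + 2 + 6 = 12 ≤ 17, return 3 + 7 + 16 = 26.
The maximum return is 26; one optimal choice is Pollux, Deneb, and Arcturus.

26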